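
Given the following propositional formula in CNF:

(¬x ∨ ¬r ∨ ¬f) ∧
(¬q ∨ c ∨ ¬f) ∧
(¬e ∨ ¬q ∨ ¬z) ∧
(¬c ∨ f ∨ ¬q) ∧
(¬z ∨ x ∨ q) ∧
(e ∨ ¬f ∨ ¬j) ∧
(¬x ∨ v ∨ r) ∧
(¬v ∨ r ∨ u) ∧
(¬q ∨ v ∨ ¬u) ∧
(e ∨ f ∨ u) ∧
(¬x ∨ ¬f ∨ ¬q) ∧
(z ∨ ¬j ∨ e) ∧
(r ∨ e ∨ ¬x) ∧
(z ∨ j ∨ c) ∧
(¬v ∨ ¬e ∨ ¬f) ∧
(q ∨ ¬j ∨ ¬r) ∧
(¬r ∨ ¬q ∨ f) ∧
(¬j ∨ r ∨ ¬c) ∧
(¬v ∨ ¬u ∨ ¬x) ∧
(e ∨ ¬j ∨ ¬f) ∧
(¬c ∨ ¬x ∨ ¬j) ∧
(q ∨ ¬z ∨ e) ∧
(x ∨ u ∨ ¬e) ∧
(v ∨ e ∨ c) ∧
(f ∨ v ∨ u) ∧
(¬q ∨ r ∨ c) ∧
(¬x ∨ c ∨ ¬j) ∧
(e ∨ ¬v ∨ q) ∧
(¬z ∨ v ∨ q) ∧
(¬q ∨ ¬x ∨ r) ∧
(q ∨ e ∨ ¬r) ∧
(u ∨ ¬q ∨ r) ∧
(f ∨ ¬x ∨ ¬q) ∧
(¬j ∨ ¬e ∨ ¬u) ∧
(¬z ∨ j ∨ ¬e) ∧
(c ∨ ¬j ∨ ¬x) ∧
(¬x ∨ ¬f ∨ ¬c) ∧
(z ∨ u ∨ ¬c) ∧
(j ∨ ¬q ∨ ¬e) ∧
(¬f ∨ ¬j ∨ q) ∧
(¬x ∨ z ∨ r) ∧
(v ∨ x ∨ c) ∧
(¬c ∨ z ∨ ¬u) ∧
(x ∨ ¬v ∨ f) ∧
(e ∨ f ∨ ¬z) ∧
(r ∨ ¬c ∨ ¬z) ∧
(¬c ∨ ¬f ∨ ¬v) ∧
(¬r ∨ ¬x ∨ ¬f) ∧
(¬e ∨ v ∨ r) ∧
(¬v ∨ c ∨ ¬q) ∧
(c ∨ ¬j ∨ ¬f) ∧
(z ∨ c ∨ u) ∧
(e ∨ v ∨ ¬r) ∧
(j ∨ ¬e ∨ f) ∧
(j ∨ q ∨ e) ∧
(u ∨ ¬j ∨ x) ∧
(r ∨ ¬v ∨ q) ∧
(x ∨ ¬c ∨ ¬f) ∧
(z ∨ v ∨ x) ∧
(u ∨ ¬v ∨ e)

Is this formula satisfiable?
No

No, the formula is not satisfiable.

No assignment of truth values to the variables can make all 60 clauses true simultaneously.

The formula is UNSAT (unsatisfiable).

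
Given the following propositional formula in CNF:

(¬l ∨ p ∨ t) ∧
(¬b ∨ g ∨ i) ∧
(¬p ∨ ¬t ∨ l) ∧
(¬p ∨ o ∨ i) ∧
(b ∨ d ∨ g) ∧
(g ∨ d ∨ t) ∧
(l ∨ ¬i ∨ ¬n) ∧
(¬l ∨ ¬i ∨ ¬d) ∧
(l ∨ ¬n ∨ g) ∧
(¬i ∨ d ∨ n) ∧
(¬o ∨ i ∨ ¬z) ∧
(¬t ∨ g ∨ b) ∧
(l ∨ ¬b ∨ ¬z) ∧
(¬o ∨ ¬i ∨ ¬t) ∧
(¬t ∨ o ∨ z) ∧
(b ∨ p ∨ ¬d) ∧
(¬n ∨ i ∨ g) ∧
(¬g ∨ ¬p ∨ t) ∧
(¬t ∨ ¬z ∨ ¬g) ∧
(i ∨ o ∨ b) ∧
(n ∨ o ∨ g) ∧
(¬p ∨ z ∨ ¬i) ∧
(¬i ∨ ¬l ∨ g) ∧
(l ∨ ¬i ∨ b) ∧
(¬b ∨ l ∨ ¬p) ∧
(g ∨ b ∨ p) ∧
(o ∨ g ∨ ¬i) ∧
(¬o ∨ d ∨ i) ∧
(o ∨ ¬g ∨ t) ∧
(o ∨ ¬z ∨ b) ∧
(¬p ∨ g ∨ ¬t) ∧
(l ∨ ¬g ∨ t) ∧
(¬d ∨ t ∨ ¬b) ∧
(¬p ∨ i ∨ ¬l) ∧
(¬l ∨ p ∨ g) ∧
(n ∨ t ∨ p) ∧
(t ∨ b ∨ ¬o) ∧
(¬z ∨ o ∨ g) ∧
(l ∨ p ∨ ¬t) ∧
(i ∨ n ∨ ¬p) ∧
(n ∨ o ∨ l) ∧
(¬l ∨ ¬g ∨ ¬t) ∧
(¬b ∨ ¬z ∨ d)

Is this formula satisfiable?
No

No, the formula is not satisfiable.

No assignment of truth values to the variables can make all 43 clauses true simultaneously.

The formula is UNSAT (unsatisfiable).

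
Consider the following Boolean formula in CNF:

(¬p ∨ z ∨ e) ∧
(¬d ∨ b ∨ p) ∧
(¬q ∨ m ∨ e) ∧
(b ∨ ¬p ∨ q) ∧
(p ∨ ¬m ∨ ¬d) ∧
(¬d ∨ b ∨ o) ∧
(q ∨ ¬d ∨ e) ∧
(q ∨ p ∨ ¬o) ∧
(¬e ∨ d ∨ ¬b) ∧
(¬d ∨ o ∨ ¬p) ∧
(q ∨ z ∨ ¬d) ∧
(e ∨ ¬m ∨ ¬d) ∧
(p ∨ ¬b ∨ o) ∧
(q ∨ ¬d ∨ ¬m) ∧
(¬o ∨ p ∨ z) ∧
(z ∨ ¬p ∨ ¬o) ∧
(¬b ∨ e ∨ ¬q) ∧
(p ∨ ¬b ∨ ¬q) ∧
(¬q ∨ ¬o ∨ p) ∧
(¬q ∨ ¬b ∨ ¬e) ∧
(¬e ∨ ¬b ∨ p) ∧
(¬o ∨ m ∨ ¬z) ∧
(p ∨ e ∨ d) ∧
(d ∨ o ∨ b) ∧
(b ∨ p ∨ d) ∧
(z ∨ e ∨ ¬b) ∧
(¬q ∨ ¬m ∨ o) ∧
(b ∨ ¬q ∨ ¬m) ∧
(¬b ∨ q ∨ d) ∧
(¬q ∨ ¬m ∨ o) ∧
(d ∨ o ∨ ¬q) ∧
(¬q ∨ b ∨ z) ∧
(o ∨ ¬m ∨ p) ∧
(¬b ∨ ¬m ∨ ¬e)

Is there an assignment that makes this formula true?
No

No, the formula is not satisfiable.

No assignment of truth values to the variables can make all 34 clauses true simultaneously.

The formula is UNSAT (unsatisfiable).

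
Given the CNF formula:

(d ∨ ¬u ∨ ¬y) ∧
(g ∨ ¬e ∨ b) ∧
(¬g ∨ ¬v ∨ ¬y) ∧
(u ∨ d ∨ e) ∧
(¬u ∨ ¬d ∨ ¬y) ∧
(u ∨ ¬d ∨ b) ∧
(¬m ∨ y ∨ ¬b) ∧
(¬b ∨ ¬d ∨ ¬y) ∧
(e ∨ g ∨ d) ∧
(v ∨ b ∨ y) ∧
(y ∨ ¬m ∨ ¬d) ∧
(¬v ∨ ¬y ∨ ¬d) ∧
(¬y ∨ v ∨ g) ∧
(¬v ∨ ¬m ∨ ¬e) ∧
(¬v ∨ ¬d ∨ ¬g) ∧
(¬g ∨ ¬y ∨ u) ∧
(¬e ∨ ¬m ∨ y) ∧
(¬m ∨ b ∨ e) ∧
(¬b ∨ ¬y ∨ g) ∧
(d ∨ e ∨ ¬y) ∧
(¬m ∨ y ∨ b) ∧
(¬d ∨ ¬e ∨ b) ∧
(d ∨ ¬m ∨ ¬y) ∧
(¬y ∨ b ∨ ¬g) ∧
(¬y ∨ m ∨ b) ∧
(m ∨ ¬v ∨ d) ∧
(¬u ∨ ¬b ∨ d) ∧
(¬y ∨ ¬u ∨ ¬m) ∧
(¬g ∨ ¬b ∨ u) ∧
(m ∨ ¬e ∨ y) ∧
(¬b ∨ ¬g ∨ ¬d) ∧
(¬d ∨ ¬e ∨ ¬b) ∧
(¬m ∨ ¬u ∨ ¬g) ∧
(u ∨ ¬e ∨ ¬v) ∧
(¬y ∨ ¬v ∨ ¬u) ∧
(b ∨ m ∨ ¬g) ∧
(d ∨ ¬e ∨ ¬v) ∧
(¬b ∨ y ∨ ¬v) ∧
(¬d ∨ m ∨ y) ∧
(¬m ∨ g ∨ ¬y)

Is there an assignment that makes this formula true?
No

No, the formula is not satisfiable.

No assignment of truth values to the variables can make all 40 clauses true simultaneously.

The formula is UNSAT (unsatisfiable).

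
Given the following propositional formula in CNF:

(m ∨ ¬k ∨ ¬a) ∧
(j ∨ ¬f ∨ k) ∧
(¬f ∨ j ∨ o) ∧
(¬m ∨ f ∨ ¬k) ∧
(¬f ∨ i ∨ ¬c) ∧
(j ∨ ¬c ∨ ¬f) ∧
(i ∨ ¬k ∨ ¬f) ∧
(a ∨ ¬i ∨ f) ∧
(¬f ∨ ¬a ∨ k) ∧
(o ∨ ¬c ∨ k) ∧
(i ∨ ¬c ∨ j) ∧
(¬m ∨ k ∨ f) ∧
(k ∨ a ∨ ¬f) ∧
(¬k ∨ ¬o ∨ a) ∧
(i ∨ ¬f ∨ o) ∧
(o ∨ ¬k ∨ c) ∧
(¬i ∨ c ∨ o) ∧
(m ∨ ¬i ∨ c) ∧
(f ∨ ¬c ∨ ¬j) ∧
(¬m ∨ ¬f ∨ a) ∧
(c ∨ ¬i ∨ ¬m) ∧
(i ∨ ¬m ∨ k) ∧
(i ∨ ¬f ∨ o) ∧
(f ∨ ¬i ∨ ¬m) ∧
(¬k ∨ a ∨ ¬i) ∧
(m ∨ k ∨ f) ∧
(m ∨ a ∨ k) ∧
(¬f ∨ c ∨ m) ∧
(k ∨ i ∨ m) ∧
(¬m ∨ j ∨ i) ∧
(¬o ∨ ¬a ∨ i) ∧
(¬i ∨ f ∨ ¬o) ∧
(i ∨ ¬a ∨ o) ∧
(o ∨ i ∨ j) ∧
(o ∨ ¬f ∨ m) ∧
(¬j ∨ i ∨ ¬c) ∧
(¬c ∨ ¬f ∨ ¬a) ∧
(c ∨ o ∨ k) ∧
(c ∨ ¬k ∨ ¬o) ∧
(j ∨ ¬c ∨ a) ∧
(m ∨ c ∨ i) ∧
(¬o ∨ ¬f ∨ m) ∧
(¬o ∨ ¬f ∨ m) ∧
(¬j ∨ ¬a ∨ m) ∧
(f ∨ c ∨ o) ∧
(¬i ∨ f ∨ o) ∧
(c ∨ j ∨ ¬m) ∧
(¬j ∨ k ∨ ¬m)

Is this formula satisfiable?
No

No, the formula is not satisfiable.

No assignment of truth values to the variables can make all 48 clauses true simultaneously.

The formula is UNSAT (unsatisfiable).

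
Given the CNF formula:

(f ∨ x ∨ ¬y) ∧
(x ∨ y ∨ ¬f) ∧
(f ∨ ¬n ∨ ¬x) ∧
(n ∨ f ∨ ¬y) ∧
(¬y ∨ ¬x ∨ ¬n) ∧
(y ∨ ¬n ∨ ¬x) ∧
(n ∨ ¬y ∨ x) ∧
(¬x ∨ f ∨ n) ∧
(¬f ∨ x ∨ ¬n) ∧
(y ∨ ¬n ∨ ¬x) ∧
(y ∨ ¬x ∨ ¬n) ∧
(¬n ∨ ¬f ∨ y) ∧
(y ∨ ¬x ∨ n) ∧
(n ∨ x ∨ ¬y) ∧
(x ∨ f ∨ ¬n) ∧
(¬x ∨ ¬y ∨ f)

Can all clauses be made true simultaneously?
Yes

Yes, the formula is satisfiable.

One satisfying assignment is: x=False, y=False, n=False, f=False

Verification: With this assignment, all 16 clauses evaluate to true.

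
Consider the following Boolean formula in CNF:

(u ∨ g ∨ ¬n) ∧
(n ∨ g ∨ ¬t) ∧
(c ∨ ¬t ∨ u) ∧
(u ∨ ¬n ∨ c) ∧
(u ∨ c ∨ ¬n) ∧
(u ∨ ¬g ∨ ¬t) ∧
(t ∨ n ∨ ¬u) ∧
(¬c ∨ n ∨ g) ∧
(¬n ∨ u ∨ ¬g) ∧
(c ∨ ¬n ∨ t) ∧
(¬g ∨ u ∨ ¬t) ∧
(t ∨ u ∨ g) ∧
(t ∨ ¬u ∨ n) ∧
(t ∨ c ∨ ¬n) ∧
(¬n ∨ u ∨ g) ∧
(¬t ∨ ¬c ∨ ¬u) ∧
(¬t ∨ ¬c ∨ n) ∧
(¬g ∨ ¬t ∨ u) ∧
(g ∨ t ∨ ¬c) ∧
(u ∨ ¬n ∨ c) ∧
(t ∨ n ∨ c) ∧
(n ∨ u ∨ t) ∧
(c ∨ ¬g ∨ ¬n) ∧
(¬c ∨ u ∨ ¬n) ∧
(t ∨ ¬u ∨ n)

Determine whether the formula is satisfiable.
Yes

Yes, the formula is satisfiable.

One satisfying assignment is: u=True, t=True, c=False, n=True, g=False

Verification: With this assignment, all 25 clauses evaluate to true.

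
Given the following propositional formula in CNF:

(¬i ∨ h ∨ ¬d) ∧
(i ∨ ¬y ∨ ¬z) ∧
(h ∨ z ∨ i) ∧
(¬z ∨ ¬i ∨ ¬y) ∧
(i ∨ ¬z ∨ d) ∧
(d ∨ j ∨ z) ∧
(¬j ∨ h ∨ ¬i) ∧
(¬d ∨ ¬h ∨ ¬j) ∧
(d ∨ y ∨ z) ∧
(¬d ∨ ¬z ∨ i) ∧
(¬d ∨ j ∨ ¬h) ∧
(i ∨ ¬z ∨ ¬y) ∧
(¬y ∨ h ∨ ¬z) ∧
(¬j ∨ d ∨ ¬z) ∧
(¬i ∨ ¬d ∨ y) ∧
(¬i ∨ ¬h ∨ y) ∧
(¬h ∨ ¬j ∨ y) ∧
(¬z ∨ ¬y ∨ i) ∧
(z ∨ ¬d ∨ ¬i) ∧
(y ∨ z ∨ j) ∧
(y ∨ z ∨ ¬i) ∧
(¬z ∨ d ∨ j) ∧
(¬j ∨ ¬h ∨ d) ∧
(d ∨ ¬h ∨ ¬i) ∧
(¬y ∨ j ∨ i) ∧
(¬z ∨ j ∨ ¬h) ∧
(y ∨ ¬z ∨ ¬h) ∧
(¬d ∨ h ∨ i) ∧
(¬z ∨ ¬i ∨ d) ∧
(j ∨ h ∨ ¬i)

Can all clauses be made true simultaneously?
No

No, the formula is not satisfiable.

No assignment of truth values to the variables can make all 30 clauses true simultaneously.

The formula is UNSAT (unsatisfiable).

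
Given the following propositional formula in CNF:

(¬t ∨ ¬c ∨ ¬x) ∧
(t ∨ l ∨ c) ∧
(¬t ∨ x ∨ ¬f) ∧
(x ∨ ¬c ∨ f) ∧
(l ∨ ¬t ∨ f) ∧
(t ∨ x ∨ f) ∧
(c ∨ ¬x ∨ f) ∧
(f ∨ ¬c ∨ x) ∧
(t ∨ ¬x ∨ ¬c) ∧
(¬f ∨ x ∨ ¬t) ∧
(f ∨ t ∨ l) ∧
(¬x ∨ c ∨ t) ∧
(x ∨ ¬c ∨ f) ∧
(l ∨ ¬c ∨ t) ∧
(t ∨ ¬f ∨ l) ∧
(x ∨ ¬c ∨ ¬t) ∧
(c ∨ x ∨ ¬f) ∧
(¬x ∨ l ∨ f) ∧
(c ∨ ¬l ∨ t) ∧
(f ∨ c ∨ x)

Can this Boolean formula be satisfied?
Yes

Yes, the formula is satisfiable.

One satisfying assignment is: t=False, c=True, f=True, x=False, l=True

Verification: With this assignment, all 20 clauses evaluate to true.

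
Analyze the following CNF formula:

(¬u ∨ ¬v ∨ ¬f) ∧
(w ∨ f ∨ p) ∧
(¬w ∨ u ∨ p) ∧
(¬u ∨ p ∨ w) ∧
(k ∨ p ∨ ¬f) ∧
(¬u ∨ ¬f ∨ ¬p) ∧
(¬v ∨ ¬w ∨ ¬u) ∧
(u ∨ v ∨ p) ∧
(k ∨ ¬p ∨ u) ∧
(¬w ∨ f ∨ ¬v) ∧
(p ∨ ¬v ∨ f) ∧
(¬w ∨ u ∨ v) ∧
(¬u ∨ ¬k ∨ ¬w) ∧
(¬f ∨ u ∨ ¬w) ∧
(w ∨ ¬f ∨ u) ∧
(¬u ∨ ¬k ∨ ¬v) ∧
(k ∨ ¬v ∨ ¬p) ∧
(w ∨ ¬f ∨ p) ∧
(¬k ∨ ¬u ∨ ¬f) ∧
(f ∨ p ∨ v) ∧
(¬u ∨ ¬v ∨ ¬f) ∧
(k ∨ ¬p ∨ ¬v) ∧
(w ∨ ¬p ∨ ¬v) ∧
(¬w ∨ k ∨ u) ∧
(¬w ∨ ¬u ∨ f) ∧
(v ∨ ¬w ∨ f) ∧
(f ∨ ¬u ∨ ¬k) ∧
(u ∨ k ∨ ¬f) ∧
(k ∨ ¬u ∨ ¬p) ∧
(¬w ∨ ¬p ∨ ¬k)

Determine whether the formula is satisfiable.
Yes

Yes, the formula is satisfiable.

One satisfying assignment is: w=False, p=True, k=True, u=False, f=False, v=False

Verification: With this assignment, all 30 clauses evaluate to true.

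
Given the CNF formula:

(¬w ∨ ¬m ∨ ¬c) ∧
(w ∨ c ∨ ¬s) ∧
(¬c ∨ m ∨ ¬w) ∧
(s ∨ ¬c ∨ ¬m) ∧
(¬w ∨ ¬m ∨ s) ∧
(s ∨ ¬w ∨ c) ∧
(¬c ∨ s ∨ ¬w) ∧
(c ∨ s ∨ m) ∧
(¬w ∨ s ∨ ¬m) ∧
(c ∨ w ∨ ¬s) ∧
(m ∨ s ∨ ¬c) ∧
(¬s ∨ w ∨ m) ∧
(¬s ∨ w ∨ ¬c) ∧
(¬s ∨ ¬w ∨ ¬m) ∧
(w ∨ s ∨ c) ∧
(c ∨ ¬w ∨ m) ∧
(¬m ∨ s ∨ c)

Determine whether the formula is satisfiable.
No

No, the formula is not satisfiable.

No assignment of truth values to the variables can make all 17 clauses true simultaneously.

The formula is UNSAT (unsatisfiable).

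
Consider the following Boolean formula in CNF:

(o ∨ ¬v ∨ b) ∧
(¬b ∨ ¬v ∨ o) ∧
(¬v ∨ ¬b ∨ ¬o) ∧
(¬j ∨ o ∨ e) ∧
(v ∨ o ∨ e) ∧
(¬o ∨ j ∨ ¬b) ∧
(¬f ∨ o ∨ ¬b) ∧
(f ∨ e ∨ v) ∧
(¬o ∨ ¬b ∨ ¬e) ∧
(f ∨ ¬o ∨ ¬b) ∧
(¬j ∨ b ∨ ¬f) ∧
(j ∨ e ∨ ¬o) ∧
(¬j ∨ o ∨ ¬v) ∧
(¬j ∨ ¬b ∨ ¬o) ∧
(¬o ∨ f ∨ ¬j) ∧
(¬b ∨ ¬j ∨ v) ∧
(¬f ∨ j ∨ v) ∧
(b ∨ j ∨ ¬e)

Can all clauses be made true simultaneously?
Yes

Yes, the formula is satisfiable.

One satisfying assignment is: v=False, f=False, b=True, o=False, j=False, e=True

Verification: With this assignment, all 18 clauses evaluate to true.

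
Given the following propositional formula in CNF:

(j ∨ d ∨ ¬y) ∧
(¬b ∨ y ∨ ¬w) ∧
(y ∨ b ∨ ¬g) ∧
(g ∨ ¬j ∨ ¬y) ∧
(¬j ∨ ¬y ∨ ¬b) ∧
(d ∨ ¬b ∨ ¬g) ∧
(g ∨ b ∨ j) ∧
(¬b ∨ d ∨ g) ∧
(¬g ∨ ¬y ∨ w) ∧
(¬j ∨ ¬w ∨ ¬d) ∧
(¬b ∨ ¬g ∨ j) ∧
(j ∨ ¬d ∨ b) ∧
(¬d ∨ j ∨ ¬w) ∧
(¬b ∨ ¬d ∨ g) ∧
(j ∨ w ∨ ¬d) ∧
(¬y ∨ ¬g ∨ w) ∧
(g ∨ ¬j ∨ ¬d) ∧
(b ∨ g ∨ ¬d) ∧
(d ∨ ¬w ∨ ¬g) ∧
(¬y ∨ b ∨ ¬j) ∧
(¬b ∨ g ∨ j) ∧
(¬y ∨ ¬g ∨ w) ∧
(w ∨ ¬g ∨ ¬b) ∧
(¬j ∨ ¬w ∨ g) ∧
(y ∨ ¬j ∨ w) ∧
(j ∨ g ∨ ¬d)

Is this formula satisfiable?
No

No, the formula is not satisfiable.

No assignment of truth values to the variables can make all 26 clauses true simultaneously.

The formula is UNSAT (unsatisfiable).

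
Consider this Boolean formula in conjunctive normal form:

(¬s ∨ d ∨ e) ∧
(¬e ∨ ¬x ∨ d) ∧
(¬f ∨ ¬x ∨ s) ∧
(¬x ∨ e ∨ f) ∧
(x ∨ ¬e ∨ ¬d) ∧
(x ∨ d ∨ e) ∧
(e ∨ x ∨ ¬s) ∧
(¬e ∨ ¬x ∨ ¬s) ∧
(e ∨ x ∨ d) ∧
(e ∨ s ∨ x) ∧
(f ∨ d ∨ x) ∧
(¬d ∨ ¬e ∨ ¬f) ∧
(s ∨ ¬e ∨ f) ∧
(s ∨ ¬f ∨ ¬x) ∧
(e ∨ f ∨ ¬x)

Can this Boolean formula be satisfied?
Yes

Yes, the formula is satisfiable.

One satisfying assignment is: s=True, x=False, f=True, e=True, d=False

Verification: With this assignment, all 15 clauses evaluate to true.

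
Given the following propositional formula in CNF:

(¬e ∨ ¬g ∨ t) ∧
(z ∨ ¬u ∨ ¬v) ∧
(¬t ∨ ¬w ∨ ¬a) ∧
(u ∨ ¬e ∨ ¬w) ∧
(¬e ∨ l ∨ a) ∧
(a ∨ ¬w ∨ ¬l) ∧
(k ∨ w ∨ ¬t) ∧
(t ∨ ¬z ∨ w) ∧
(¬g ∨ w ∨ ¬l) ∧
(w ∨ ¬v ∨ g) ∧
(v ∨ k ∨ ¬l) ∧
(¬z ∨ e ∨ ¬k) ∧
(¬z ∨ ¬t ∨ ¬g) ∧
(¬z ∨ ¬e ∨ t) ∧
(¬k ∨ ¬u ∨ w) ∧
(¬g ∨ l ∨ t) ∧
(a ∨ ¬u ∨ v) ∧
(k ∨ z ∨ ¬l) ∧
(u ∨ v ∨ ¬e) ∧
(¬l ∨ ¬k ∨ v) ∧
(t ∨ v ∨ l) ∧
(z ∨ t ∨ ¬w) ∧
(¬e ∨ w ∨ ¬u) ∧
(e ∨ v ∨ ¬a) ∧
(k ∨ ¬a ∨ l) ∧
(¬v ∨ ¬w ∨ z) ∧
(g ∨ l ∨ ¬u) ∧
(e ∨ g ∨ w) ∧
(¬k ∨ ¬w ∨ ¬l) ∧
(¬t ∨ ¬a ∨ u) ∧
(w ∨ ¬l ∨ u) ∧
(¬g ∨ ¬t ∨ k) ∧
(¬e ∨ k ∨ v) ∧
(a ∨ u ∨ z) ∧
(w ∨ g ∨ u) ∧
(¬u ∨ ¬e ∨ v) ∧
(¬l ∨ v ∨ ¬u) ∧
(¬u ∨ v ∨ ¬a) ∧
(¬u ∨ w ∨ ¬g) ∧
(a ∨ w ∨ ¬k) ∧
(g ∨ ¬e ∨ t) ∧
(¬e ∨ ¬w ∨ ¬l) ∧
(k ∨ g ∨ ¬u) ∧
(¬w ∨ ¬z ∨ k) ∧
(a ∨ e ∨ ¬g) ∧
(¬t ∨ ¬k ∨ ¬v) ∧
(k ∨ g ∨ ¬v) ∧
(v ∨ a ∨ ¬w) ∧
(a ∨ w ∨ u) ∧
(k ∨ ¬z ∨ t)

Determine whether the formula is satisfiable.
No

No, the formula is not satisfiable.

No assignment of truth values to the variables can make all 50 clauses true simultaneously.

The formula is UNSAT (unsatisfiable).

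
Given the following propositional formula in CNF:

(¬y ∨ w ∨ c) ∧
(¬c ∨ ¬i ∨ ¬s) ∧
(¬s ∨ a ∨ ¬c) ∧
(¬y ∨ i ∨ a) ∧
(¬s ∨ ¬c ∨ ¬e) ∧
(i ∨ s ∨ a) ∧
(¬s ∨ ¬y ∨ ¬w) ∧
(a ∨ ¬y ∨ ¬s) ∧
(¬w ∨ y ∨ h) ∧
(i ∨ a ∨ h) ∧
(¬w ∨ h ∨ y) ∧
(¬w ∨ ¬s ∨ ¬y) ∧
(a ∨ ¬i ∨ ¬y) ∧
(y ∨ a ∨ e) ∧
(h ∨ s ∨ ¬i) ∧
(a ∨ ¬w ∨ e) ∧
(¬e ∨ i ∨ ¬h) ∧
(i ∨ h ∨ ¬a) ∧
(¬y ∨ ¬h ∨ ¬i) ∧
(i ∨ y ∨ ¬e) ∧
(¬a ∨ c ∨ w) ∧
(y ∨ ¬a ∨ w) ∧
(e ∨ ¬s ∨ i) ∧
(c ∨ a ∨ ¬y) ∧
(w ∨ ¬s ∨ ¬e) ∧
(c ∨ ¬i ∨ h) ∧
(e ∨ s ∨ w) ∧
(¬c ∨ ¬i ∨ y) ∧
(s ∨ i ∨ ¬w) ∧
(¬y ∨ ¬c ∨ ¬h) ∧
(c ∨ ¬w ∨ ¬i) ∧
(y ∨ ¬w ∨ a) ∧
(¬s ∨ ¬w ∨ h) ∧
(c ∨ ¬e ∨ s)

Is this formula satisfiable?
No

No, the formula is not satisfiable.

No assignment of truth values to the variables can make all 34 clauses true simultaneously.

The formula is UNSAT (unsatisfiable).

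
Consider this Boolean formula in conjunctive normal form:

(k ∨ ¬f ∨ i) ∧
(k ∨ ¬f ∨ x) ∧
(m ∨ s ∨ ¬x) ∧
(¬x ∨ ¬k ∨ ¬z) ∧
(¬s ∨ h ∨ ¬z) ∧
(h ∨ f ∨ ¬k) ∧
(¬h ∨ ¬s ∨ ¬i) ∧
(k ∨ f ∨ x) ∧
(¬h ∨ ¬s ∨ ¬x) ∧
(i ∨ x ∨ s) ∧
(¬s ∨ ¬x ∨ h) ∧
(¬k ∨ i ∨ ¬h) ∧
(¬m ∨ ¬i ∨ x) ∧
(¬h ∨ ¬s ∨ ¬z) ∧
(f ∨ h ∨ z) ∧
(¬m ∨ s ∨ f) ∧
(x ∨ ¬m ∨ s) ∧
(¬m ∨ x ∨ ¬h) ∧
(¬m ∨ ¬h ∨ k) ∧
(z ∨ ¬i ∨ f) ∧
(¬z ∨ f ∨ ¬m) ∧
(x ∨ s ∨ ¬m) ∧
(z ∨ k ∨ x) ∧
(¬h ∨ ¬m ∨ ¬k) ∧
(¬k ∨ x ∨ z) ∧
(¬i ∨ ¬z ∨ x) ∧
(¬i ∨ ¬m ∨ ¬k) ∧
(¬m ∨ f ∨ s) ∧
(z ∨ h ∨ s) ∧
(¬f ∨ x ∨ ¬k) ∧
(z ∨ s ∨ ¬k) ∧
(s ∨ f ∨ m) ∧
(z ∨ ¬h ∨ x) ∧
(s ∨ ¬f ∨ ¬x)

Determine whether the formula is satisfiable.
No

No, the formula is not satisfiable.

No assignment of truth values to the variables can make all 34 clauses true simultaneously.

The formula is UNSAT (unsatisfiable).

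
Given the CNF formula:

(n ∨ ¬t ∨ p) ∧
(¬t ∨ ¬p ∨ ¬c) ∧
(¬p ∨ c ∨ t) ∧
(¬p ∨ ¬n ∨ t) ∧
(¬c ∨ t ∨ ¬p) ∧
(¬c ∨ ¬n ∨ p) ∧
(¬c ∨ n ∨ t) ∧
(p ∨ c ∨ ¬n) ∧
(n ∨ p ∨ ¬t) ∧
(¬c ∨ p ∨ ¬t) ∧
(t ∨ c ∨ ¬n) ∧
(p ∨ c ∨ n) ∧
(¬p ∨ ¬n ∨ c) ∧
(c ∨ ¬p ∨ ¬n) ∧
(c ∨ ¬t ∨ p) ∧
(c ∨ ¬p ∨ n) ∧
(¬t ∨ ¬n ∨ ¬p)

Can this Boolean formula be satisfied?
No

No, the formula is not satisfiable.

No assignment of truth values to the variables can make all 17 clauses true simultaneously.

The formula is UNSAT (unsatisfiable).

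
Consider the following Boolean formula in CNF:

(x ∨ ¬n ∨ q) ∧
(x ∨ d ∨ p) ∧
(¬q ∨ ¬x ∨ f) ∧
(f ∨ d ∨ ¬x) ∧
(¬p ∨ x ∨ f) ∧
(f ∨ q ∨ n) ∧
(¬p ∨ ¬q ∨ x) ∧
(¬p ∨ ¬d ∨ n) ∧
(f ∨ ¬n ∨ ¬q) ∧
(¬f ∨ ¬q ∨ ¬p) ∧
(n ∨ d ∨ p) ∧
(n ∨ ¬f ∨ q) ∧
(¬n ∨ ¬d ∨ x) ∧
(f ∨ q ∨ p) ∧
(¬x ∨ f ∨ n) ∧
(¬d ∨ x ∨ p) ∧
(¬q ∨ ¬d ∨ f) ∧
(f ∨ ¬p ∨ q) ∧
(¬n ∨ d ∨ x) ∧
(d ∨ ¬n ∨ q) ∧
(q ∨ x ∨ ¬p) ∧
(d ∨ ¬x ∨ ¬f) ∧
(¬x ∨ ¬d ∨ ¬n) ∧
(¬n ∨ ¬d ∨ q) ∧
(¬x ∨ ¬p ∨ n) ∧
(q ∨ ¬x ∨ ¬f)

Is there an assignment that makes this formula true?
Yes

Yes, the formula is satisfiable.

One satisfying assignment is: f=True, p=False, q=True, n=False, x=True, d=True

Verification: With this assignment, all 26 clauses evaluate to true.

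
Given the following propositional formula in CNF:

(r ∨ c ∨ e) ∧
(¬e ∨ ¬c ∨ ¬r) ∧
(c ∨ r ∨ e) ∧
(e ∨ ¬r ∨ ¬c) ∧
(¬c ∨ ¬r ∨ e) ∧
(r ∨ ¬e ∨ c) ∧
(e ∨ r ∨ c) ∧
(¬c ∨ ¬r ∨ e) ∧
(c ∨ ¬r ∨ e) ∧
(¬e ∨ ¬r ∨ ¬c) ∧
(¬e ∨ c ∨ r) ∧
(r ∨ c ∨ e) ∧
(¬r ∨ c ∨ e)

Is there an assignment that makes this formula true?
Yes

Yes, the formula is satisfiable.

One satisfying assignment is: r=True, c=False, e=True

Verification: With this assignment, all 13 clauses evaluate to true.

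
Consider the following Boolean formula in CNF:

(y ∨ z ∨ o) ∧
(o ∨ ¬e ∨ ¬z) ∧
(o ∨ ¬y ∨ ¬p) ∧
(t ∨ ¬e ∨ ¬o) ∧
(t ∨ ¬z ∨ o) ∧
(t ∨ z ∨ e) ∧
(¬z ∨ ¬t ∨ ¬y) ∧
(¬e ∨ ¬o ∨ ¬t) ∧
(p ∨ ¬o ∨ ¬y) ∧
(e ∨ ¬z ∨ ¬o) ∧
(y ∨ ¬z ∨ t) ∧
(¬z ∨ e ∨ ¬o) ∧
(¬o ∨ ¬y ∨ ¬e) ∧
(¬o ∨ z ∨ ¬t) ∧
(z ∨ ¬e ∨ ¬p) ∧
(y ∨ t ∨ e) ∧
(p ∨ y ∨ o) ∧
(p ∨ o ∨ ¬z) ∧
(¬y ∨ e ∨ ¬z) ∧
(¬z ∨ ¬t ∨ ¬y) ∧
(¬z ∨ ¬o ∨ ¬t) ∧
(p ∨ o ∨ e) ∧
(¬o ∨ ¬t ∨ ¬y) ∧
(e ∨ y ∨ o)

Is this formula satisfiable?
Yes

Yes, the formula is satisfiable.

One satisfying assignment is: o=False, t=False, e=True, y=True, z=False, p=False

Verification: With this assignment, all 24 clauses evaluate to true.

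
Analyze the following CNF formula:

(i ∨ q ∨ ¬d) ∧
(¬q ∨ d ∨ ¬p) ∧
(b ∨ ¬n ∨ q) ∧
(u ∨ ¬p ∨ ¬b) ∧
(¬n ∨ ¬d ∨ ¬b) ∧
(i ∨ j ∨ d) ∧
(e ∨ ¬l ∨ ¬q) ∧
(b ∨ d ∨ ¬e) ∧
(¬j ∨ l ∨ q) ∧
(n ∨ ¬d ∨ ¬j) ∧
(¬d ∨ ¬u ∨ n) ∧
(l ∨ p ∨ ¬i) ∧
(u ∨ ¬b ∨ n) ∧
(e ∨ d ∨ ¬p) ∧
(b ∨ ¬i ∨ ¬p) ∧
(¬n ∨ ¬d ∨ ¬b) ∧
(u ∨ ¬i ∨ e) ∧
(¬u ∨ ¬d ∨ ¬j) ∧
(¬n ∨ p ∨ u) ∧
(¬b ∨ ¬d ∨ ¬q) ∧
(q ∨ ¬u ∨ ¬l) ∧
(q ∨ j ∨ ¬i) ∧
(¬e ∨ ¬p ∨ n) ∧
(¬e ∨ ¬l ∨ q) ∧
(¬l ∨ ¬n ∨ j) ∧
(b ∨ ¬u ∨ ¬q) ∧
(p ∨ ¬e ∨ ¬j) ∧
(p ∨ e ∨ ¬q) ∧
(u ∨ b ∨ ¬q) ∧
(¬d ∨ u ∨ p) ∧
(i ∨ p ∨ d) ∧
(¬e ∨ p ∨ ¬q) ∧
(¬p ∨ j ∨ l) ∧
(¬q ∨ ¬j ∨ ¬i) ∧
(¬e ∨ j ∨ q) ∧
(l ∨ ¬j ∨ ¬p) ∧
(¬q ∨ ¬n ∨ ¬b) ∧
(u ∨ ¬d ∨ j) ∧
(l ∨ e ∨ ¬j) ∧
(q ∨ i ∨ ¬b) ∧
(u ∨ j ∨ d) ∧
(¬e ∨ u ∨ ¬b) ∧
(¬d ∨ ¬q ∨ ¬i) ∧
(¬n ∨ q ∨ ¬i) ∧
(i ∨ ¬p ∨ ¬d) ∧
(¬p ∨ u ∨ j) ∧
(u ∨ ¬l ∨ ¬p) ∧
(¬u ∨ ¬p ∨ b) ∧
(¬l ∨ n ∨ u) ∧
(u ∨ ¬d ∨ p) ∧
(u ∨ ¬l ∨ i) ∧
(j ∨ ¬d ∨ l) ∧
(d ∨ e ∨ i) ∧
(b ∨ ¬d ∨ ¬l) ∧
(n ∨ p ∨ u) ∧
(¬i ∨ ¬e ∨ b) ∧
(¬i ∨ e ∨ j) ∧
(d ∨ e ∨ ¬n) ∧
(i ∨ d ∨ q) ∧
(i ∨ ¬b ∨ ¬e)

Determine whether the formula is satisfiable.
No

No, the formula is not satisfiable.

No assignment of truth values to the variables can make all 60 clauses true simultaneously.

The formula is UNSAT (unsatisfiable).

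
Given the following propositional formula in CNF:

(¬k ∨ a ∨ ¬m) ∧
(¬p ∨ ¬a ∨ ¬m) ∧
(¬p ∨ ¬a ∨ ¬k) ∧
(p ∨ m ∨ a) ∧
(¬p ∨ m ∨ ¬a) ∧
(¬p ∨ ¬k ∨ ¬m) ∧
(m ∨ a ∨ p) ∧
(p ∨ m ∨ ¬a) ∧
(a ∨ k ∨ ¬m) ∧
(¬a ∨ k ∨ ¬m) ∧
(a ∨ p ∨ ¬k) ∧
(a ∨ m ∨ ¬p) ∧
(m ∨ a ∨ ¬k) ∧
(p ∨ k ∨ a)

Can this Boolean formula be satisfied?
Yes

Yes, the formula is satisfiable.

One satisfying assignment is: m=True, p=False, k=True, a=True

Verification: With this assignment, all 14 clauses evaluate to true.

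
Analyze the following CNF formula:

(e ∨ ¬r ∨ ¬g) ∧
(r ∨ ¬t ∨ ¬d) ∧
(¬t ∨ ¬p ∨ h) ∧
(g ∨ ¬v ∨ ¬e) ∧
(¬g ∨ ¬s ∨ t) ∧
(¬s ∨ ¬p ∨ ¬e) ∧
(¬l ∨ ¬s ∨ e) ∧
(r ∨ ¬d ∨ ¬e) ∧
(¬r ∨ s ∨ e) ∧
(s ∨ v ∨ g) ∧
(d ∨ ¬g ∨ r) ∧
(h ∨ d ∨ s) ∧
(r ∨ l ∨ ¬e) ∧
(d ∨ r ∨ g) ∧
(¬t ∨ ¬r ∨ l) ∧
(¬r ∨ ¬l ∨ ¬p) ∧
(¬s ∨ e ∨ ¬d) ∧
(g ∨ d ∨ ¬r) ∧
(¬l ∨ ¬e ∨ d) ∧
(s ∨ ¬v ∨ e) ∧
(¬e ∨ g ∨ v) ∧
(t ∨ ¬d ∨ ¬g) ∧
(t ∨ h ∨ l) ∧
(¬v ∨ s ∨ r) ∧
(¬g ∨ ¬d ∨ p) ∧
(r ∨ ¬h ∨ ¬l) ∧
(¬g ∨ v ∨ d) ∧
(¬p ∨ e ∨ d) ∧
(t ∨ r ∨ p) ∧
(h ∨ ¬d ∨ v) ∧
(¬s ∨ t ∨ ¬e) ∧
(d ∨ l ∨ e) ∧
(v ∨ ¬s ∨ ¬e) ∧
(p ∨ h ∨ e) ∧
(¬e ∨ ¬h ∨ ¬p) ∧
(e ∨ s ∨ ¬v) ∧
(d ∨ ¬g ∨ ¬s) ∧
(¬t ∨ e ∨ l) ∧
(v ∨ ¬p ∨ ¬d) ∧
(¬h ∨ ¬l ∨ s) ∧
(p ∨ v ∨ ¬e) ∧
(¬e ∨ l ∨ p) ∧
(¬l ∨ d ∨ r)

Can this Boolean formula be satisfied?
No

No, the formula is not satisfiable.

No assignment of truth values to the variables can make all 43 clauses true simultaneously.

The formula is UNSAT (unsatisfiable).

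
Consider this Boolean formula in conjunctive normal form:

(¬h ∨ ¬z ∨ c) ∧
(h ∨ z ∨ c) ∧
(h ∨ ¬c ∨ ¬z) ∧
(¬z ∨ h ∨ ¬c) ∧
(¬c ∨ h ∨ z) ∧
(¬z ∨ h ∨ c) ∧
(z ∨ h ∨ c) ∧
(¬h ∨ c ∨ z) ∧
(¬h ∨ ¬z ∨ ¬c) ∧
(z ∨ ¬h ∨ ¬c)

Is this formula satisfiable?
No

No, the formula is not satisfiable.

No assignment of truth values to the variables can make all 10 clauses true simultaneously.

The formula is UNSAT (unsatisfiable).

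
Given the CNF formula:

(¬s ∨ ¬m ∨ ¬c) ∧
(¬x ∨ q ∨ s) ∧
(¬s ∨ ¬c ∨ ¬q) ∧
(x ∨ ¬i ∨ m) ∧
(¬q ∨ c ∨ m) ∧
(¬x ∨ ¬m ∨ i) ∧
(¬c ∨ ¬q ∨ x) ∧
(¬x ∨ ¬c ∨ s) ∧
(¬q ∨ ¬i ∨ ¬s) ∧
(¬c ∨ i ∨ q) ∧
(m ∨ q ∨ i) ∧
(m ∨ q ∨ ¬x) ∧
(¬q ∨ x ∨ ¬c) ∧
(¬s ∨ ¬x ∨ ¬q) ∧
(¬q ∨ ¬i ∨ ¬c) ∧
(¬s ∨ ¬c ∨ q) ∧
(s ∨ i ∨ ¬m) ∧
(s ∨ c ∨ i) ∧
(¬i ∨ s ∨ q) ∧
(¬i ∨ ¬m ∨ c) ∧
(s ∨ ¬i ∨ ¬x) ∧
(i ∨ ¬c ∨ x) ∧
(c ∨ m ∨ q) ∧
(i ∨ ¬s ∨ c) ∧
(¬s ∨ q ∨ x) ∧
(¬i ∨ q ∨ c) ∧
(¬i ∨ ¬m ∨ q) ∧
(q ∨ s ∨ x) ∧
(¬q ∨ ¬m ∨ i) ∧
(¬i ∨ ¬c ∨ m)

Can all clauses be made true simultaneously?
No

No, the formula is not satisfiable.

No assignment of truth values to the variables can make all 30 clauses true simultaneously.

The formula is UNSAT (unsatisfiable).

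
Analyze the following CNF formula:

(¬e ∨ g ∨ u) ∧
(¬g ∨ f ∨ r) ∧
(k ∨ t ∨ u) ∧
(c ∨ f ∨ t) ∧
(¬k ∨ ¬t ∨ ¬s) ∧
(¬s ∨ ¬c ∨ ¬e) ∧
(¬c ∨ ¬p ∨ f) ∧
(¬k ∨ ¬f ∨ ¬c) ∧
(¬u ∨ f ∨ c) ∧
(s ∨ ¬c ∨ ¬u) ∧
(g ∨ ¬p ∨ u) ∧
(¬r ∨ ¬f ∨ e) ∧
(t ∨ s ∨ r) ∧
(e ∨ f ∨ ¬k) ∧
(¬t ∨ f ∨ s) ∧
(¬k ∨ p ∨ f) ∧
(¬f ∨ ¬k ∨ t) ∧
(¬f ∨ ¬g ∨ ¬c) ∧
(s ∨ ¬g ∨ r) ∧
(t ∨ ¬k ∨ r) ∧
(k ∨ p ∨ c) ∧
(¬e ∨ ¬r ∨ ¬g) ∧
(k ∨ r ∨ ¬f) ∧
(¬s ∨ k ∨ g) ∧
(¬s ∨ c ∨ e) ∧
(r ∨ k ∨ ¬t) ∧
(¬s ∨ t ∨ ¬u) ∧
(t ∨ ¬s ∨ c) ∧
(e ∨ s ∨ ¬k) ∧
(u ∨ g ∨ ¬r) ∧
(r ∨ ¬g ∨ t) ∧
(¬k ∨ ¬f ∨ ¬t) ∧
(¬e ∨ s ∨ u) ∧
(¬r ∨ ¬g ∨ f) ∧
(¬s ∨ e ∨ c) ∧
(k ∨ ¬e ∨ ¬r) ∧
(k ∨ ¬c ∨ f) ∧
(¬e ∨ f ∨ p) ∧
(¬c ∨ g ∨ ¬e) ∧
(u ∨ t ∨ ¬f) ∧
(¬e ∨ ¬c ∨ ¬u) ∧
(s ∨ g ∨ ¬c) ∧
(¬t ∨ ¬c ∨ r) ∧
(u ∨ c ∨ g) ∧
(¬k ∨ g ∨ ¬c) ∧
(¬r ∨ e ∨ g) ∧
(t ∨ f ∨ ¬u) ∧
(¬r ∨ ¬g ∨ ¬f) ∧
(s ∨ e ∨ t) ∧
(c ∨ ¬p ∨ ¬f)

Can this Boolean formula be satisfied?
No

No, the formula is not satisfiable.

No assignment of truth values to the variables can make all 50 clauses true simultaneously.

The formula is UNSAT (unsatisfiable).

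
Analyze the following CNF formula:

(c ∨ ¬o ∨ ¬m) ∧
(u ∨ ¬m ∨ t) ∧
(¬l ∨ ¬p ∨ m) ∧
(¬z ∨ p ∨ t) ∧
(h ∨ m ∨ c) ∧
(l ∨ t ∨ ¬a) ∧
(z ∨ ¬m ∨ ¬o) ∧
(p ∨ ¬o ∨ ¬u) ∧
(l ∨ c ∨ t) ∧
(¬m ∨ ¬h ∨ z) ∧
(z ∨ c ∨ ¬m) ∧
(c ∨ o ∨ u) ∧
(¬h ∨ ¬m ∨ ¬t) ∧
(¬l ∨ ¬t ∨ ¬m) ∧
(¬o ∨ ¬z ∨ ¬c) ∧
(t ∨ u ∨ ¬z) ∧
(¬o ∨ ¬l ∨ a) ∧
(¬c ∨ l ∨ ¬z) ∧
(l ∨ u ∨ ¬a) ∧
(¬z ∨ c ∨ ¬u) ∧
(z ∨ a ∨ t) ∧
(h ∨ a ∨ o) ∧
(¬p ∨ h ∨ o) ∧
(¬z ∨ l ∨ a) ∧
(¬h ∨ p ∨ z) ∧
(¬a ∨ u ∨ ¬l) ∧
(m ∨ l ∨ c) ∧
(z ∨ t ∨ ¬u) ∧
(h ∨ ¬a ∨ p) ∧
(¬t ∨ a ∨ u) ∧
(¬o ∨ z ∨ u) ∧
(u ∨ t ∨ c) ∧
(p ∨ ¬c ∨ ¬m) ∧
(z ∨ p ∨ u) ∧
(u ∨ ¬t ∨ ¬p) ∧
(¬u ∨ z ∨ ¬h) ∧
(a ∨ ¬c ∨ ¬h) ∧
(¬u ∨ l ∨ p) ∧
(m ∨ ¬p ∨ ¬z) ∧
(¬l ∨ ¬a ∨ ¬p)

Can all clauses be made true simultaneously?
Yes

Yes, the formula is satisfiable.

One satisfying assignment is: u=True, m=False, h=False, a=False, o=True, z=False, t=True, p=True, c=True, l=False

Verification: With this assignment, all 40 clauses evaluate to true.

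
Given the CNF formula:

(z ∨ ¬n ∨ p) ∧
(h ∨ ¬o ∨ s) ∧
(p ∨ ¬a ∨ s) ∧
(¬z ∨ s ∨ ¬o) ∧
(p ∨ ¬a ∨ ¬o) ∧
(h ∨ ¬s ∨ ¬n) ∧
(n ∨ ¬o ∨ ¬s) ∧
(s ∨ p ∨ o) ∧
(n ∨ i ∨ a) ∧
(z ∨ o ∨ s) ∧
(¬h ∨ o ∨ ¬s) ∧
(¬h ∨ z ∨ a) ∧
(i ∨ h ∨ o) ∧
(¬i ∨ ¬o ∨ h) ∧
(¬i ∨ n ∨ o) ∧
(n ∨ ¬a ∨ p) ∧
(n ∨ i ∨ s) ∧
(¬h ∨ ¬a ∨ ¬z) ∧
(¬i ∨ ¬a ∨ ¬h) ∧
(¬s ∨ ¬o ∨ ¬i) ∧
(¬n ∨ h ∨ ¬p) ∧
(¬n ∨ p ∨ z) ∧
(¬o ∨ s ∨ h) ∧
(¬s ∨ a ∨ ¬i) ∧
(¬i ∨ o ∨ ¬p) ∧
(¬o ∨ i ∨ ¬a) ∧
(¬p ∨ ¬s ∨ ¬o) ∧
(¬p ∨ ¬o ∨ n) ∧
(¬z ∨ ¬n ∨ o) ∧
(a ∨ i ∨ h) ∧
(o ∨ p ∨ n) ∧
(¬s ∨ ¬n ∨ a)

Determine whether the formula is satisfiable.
No

No, the formula is not satisfiable.

No assignment of truth values to the variables can make all 32 clauses true simultaneously.

The formula is UNSAT (unsatisfiable).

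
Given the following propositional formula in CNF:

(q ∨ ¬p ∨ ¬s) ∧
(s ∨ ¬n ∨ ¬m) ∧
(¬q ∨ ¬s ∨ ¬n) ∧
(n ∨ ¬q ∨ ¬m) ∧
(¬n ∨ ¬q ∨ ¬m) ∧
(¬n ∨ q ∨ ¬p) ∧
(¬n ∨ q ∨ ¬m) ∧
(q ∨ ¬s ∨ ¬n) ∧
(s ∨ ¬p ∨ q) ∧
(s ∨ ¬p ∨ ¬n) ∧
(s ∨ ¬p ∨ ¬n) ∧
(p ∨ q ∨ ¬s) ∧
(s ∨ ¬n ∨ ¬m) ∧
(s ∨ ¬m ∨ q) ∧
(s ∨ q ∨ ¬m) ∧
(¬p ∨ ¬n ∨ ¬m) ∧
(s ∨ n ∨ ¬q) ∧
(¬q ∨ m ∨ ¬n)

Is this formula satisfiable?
Yes

Yes, the formula is satisfiable.

One satisfying assignment is: m=False, n=False, s=False, q=False, p=False

Verification: With this assignment, all 18 clauses evaluate to true.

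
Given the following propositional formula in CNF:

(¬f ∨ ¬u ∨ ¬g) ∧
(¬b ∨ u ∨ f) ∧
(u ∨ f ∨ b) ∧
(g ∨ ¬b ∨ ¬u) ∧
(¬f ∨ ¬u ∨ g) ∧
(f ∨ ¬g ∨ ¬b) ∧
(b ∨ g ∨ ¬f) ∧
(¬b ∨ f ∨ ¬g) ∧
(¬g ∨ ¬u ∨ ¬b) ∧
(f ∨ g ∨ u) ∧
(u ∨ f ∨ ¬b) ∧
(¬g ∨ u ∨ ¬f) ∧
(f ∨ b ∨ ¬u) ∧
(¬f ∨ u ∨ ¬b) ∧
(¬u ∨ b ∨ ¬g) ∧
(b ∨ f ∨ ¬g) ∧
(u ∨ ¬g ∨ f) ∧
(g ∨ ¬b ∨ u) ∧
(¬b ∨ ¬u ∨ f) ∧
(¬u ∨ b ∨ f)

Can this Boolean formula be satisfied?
No

No, the formula is not satisfiable.

No assignment of truth values to the variables can make all 20 clauses true simultaneously.

The formula is UNSAT (unsatisfiable).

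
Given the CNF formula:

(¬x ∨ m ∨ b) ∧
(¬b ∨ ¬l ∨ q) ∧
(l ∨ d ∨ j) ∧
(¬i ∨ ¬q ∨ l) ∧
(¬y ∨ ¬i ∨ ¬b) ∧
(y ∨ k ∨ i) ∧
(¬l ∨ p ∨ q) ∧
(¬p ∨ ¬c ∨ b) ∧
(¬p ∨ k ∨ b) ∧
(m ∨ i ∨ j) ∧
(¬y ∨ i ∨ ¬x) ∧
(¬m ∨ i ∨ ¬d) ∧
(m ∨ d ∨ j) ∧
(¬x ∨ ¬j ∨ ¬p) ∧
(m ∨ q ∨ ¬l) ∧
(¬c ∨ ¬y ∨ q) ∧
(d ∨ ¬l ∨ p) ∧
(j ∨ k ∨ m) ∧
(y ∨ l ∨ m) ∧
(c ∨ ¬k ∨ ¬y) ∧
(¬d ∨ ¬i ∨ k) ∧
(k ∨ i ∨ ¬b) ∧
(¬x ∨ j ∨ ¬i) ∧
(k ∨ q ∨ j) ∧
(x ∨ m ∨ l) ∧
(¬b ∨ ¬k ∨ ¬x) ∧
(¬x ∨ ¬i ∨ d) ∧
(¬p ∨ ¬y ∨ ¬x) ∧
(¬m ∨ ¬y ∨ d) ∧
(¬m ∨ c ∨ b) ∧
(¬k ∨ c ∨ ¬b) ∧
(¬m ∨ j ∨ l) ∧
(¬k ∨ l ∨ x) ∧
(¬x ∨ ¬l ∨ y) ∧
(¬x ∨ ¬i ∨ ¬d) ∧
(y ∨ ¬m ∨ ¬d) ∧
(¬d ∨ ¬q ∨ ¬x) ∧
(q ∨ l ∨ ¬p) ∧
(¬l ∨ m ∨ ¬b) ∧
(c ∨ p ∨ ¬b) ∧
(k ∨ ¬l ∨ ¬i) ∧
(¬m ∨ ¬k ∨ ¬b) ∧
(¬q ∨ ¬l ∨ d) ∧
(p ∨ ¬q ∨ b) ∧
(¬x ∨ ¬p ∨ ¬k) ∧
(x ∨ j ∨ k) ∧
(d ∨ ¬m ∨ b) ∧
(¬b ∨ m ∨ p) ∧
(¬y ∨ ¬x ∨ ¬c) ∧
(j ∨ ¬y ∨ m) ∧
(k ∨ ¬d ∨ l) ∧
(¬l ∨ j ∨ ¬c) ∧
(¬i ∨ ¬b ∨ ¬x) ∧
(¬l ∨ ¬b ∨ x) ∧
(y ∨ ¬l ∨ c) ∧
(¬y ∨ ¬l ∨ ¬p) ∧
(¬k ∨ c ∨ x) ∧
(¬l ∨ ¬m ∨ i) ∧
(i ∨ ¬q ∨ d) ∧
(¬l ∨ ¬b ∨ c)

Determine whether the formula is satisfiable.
Yes

Yes, the formula is satisfiable.

One satisfying assignment is: b=True, l=False, i=True, k=False, q=False, m=True, d=False, y=False, j=True, c=True, x=False, p=False

Verification: With this assignment, all 60 clauses evaluate to true.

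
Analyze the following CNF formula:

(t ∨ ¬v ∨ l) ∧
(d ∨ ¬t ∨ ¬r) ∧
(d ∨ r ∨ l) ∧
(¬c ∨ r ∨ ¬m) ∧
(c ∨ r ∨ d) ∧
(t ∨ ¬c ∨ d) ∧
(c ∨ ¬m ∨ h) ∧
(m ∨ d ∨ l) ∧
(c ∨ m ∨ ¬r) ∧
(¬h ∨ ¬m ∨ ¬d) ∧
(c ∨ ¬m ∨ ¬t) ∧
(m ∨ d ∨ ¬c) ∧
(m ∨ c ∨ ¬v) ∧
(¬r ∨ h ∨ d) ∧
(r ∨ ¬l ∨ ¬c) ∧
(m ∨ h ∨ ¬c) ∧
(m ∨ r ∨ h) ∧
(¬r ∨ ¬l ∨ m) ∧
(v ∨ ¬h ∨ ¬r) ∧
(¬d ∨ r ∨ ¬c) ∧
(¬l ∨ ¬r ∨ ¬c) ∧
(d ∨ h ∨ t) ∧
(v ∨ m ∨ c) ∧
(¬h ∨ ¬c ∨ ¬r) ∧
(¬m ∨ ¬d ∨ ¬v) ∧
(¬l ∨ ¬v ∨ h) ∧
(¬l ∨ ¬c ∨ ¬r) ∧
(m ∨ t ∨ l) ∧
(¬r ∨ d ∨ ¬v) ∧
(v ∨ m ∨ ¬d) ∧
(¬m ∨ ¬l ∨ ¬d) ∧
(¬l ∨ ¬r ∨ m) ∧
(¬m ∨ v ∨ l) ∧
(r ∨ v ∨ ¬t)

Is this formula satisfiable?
No

No, the formula is not satisfiable.

No assignment of truth values to the variables can make all 34 clauses true simultaneously.

The formula is UNSAT (unsatisfiable).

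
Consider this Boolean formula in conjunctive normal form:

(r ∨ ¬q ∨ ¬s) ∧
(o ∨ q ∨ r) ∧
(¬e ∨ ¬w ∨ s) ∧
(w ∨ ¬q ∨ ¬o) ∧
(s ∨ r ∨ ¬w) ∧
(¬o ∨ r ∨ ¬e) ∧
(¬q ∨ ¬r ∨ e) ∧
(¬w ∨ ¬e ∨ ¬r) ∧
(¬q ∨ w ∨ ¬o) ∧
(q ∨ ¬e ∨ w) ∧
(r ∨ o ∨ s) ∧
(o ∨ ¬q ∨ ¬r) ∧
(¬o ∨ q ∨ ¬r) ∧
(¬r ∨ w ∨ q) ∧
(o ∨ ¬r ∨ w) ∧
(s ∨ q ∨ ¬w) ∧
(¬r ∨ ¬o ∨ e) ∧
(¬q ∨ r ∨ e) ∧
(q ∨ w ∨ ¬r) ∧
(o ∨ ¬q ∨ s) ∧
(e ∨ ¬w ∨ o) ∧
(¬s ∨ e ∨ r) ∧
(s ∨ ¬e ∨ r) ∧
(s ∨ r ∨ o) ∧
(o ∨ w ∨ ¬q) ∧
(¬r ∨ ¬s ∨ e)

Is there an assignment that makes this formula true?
Yes

Yes, the formula is satisfiable.

One satisfying assignment is: o=True, s=False, e=False, w=False, q=False, r=False

Verification: With this assignment, all 26 clauses evaluate to true.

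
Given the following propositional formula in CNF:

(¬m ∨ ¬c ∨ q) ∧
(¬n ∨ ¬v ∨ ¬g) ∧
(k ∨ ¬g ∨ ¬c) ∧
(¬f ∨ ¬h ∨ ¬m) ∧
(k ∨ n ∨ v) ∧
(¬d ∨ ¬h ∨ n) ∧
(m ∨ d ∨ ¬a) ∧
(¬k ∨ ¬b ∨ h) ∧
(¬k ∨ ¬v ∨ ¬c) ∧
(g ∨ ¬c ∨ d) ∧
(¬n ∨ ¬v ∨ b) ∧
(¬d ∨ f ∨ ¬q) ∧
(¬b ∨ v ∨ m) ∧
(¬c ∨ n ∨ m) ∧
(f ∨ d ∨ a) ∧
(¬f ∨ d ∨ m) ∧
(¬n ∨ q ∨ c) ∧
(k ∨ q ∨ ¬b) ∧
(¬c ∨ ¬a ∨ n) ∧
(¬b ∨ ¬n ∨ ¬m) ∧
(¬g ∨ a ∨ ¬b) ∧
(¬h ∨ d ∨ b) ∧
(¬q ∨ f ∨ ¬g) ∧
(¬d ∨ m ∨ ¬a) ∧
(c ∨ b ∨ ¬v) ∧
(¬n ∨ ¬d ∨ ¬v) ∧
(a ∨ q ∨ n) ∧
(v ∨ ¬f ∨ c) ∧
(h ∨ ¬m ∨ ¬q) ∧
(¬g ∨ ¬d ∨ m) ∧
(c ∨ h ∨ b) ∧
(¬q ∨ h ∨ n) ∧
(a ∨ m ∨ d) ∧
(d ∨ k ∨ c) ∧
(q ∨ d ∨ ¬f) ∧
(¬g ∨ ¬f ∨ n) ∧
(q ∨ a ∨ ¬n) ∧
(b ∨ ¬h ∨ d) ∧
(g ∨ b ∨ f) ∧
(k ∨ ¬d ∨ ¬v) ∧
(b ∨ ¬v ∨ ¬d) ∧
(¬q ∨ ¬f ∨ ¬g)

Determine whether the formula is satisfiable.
Yes

Yes, the formula is satisfiable.

One satisfying assignment is: f=False, b=True, g=False, q=False, d=False, m=True, k=True, n=False, v=False, c=False, h=True, a=True

Verification: With this assignment, all 42 clauses evaluate to true.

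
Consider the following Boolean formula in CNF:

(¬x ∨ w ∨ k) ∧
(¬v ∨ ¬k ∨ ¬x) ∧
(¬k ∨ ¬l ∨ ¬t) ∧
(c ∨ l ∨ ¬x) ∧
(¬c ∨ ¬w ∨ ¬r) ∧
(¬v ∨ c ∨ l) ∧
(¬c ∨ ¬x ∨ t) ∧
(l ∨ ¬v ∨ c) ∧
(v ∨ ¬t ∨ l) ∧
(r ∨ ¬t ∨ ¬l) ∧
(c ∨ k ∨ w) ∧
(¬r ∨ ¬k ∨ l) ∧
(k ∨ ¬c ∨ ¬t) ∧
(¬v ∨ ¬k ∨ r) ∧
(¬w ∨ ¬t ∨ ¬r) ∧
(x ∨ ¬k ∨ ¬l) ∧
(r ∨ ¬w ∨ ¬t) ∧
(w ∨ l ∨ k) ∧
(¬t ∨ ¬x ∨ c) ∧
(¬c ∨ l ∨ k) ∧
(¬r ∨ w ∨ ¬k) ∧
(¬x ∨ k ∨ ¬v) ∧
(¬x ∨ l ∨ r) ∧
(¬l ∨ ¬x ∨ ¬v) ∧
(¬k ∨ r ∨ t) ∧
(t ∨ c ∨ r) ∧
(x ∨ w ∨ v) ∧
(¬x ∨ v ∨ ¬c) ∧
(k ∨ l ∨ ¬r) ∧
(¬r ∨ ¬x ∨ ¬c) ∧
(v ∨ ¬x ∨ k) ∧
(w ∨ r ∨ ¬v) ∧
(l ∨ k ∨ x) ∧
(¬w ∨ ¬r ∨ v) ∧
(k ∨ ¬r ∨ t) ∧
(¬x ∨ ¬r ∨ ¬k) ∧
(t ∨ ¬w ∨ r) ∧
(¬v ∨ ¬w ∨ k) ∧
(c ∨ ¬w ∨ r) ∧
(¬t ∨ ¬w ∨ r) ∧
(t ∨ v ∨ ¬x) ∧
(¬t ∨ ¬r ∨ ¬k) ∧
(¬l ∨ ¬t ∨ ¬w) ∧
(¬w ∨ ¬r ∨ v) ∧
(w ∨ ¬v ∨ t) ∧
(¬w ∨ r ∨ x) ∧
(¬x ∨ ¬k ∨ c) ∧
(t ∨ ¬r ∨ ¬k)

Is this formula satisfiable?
No

No, the formula is not satisfiable.

No assignment of truth values to the variables can make all 48 clauses true simultaneously.

The formula is UNSAT (unsatisfiable).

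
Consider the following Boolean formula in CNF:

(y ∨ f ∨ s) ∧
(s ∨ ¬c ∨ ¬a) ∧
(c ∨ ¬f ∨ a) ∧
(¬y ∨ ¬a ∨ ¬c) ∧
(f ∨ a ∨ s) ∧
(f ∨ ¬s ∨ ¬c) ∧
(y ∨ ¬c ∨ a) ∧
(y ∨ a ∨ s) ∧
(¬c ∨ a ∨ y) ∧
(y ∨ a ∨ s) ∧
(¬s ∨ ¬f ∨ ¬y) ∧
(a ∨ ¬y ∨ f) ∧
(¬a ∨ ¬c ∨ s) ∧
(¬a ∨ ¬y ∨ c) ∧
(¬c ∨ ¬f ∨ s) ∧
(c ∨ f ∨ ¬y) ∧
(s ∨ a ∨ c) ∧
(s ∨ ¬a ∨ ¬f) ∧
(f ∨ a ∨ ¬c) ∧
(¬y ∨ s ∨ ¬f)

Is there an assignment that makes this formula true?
Yes

Yes, the formula is satisfiable.

One satisfying assignment is: y=False, s=True, c=False, a=False, f=False

Verification: With this assignment, all 20 clauses evaluate to true.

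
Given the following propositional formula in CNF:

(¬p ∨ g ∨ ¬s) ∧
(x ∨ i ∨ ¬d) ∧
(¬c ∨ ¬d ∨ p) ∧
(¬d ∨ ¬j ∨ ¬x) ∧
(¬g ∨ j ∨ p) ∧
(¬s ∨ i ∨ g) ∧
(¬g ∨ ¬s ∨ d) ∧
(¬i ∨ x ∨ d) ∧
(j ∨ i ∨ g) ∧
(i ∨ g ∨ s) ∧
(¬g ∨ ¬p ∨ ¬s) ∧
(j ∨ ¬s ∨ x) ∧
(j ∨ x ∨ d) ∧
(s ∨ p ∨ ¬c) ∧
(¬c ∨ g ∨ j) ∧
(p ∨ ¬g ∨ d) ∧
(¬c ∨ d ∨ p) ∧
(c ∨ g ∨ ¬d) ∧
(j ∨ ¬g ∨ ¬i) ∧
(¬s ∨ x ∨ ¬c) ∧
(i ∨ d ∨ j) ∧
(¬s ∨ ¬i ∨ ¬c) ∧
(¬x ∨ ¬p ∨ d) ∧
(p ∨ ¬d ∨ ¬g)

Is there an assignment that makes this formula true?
Yes

Yes, the formula is satisfiable.

One satisfying assignment is: s=False, g=True, p=True, j=True, i=False, x=False, c=True, d=False

Verification: With this assignment, all 24 clauses evaluate to true.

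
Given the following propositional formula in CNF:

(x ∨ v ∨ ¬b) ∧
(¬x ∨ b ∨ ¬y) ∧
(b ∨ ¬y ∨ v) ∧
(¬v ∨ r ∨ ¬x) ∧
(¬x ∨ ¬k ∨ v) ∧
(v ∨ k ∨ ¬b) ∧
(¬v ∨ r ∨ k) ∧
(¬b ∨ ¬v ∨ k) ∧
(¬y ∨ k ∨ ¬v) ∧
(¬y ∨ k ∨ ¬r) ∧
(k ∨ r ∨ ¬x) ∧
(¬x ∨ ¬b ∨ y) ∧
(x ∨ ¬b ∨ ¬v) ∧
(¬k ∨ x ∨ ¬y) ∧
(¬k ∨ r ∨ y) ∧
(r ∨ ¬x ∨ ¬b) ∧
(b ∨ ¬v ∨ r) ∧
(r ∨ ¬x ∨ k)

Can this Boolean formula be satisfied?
Yes

Yes, the formula is satisfiable.

One satisfying assignment is: x=False, r=False, b=False, v=False, y=False, k=False

Verification: With this assignment, all 18 clauses evaluate to true.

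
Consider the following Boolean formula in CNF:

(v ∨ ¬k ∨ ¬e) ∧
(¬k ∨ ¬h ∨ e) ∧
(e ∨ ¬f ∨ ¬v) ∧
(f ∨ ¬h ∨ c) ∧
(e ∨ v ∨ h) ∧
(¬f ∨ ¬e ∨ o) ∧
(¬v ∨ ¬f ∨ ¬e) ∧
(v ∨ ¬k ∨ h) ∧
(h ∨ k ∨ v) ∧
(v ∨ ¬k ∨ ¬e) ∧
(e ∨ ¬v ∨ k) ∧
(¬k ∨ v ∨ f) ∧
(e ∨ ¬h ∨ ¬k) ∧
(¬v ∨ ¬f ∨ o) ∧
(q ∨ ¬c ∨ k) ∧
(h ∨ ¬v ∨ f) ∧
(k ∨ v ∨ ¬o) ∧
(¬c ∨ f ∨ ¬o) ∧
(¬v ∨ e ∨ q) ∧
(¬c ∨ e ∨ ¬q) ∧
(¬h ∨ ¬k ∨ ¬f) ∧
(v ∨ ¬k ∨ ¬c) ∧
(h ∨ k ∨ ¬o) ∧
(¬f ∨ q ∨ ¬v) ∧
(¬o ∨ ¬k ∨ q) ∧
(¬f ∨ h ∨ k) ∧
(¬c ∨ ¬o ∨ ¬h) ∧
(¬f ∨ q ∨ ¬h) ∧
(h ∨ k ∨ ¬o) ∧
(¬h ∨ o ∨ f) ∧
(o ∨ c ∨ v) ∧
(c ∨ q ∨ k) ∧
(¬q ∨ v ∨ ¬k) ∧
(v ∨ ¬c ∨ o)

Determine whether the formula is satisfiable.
No

No, the formula is not satisfiable.

No assignment of truth values to the variables can make all 34 clauses true simultaneously.

The formula is UNSAT (unsatisfiable).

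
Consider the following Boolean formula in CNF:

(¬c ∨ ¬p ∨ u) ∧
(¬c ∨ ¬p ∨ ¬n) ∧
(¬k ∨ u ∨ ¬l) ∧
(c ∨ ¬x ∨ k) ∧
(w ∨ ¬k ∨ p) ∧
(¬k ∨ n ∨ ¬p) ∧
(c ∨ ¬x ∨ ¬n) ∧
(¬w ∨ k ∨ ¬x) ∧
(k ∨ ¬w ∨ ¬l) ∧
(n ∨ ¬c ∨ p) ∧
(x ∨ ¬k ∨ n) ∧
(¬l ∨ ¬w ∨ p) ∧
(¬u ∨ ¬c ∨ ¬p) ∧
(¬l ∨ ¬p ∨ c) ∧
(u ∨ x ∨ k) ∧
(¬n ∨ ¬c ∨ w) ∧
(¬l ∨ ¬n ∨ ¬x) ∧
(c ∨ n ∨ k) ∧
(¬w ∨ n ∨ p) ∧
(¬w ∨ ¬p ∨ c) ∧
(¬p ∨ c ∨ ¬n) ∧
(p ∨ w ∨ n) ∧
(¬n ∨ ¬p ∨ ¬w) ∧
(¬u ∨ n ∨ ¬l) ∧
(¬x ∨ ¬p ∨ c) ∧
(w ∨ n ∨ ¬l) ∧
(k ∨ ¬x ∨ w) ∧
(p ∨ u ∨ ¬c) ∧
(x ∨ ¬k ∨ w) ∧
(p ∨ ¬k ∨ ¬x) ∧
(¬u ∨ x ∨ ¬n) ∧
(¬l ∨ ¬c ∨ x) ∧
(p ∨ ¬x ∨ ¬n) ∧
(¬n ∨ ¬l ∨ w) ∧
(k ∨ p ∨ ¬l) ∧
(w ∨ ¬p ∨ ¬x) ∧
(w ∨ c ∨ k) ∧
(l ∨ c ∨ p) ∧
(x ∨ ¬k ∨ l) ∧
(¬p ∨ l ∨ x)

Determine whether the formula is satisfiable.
No

No, the formula is not satisfiable.

No assignment of truth values to the variables can make all 40 clauses true simultaneously.

The formula is UNSAT (unsatisfiable).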